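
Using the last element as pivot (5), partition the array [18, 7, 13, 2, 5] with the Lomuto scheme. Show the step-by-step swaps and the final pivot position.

Lomuto partition with pivot = 5:

Initial array: [18, 7, 13, 2, 5]

arr[0]=18 > 5: no swap
arr[1]=7 > 5: no swap
arr[2]=13 > 5: no swap
arr[3]=2 <= 5: swap with position 0, array becomes [2, 7, 13, 18, 5]

Place pivot at position 1: [2, 5, 13, 18, 7]
Pivot position: 1

After partitioning with pivot 5, the array becomes [2, 5, 13, 18, 7]. The pivot is placed at index 1. All elements to the left of the pivot are <= 5, and all elements to the right are > 5.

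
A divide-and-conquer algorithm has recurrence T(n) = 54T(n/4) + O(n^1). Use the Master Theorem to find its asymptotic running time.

Master Theorem for T(n) = 54T(n/4) + O(n^1):

a = 54, b = 4, c = 1
log_b(a) = log_4(54) = 2.8774

Case 1: c = 1 < log_4(54) = 2.8774
T(n) = O(n^(log_4 54))

For T(n) = 54T(n/4) + O(n^1): log_4(54) = 2.8774. This is Case 1 of the Master Theorem (c < log_b(a), work dominated by leaves), giving O(n^(log_4 54)).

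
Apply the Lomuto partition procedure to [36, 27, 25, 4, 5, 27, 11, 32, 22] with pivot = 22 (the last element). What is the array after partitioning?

Lomuto partition with pivot = 22:

Initial array: [36, 27, 25, 4, 5, 27, 11, 32, 22]

arr[0]=36 > 22: no swap
arr[1]=27 > 22: no swap
arr[2]=25 > 22: no swap
arr[3]=4 <= 22: swap with position 0, array becomes [4, 27, 25, 36, 5, 27, 11, 32, 22]
arr[4]=5 <= 22: swap with position 1, array becomes [4, 5, 25, 36, 27, 27, 11, 32, 22]
arr[5]=27 > 22: no swap
arr[6]=11 <= 22: swap with position 2, array becomes [4, 5, 11, 36, 27, 27, 25, 32, 22]
arr[7]=32 > 22: no swap

Place pivot at position 3: [4, 5, 11, 22, 27, 27, 25, 32, 36]
Pivot position: 3

After partitioning with pivot 22, the array becomes [4, 5, 11, 22, 27, 27, 25, 32, 36]. The pivot is placed at index 3. All elements to the left of the pivot are <= 22, and all elements to the right are > 22.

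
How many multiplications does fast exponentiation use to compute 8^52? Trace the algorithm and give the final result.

Computing 8^52 by squaring (build up from 8^1; each line after the first costs one multiplication):

8^1 = 8
8^2 = (8^1)^2 = 8^2 = 64
8^3 = 8 * 8^2 = 8 * 64 = 512
8^6 = (8^3)^2 = 512^2 = 262144
8^12 = (8^6)^2 = 262144^2 = 68719476736
8^13 = 8 * 8^12 = 8 * 68719476736 = 549755813888
8^26 = (8^13)^2 = 549755813888^2 = 302231454903657293676544
8^52 = (8^26)^2 = 302231454903657293676544^2 = 91343852333181432387730302044767688728495783936

Result: 91343852333181432387730302044767688728495783936
Multiplications needed: 7 (7 lines after 8^1)

8^52 = 91343852333181432387730302044767688728495783936. Using exponentiation by squaring, this requires 7 multiplications. The key idea: if the exponent is even, square the half-power; if odd, multiply by the base once.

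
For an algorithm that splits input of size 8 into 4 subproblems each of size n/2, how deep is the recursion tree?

For divide and conquer with division factor 2:

Problem sizes at each level:
Level 0: 8
Level 1: 4
Level 2: 2
Level 3: 1

The root is level 0 and the size-1 base case is level 3 (the tree spans levels 0 through 3, i.e. 4 levels counting the root), so the depth is the number of divisions: log_2(8) = 3

The recursion tree depth is log_2(8) = 3. At each level, the problem size is divided by 2, so it takes 3 divisions to reduce to a base case of size 1. The algorithm makes 4 recursive calls at each level.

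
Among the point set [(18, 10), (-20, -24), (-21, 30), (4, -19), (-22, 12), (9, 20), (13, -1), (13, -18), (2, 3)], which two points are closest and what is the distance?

Computing all pairwise distances among 9 points:

d((18, 10), (-20, -24)) = 50.9902
d((18, 10), (-21, 30)) = 43.8292
d((18, 10), (4, -19)) = 32.2025
d((18, 10), (-22, 12)) = 40.05
d((18, 10), (9, 20)) = 13.4536
d((18, 10), (13, -1)) = 12.083
d((18, 10), (13, -18)) = 28.4429
d((18, 10), (2, 3)) = 17.4642
d((-20, -24), (-21, 30)) = 54.0093
d((-20, -24), (4, -19)) = 24.5153
d((-20, -24), (-22, 12)) = 36.0555
d((-20, -24), (9, 20)) = 52.6972
d((-20, -24), (13, -1)) = 40.2244
d((-20, -24), (13, -18)) = 33.541
d((-20, -24), (2, 3)) = 34.8281
d((-21, 30), (4, -19)) = 55.0091
d((-21, 30), (-22, 12)) = 18.0278
d((-21, 30), (9, 20)) = 31.6228
d((-21, 30), (13, -1)) = 46.0109
d((-21, 30), (13, -18)) = 58.8218
d((-21, 30), (2, 3)) = 35.4683
d((4, -19), (-22, 12)) = 40.4599
d((4, -19), (9, 20)) = 39.3192
d((4, -19), (13, -1)) = 20.1246
d((4, -19), (13, -18)) = 9.0554 <-- minimum
d((4, -19), (2, 3)) = 22.0907
d((-22, 12), (9, 20)) = 32.0156
d((-22, 12), (13, -1)) = 37.3363
d((-22, 12), (13, -18)) = 46.0977
d((-22, 12), (2, 3)) = 25.632
d((9, 20), (13, -1)) = 21.3776
d((9, 20), (13, -18)) = 38.2099
d((9, 20), (2, 3)) = 18.3848
d((13, -1), (13, -18)) = 17.0
d((13, -1), (2, 3)) = 11.7047
d((13, -18), (2, 3)) = 23.7065

Closest pair: (4, -19) and (13, -18) with distance 9.0554

The closest pair is (4, -19) and (13, -18) with Euclidean distance 9.0554. For 9 points, brute-force pairwise comparison is shown above. For large n, the divide-and-conquer algorithm (sort by x, recurse on halves, check the dividing strip) achieves O(n log n).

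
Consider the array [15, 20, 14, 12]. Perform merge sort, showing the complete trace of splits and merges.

Merge sort trace:

Split: [15, 20, 14, 12] -> [15, 20] and [14, 12]
  Split: [15, 20] -> [15] and [20]
  Merge: [15] + [20] -> [15, 20]
  Split: [14, 12] -> [14] and [12]
  Merge: [14] + [12] -> [12, 14]
Merge: [15, 20] + [12, 14] -> [12, 14, 15, 20]

Final sorted array: [12, 14, 15, 20]

The merge sort proceeds by recursively splitting the array and merging sorted halves.
After all merges, the sorted array is [12, 14, 15, 20].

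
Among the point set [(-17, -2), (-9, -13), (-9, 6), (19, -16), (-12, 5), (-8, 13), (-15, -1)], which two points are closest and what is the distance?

Computing all pairwise distances among 7 points:

d((-17, -2), (-9, -13)) = 13.6015
d((-17, -2), (-9, 6)) = 11.3137
d((-17, -2), (19, -16)) = 38.6264
d((-17, -2), (-12, 5)) = 8.6023
d((-17, -2), (-8, 13)) = 17.4929
d((-17, -2), (-15, -1)) = 2.2361 <-- minimum
d((-9, -13), (-9, 6)) = 19.0
d((-9, -13), (19, -16)) = 28.1603
d((-9, -13), (-12, 5)) = 18.2483
d((-9, -13), (-8, 13)) = 26.0192
d((-9, -13), (-15, -1)) = 13.4164
d((-9, 6), (19, -16)) = 35.609
d((-9, 6), (-12, 5)) = 3.1623
d((-9, 6), (-8, 13)) = 7.0711
d((-9, 6), (-15, -1)) = 9.2195
d((19, -16), (-12, 5)) = 37.4433
d((19, -16), (-8, 13)) = 39.6232
d((19, -16), (-15, -1)) = 37.1618
d((-12, 5), (-8, 13)) = 8.9443
d((-12, 5), (-15, -1)) = 6.7082
d((-8, 13), (-15, -1)) = 15.6525

Closest pair: (-17, -2) and (-15, -1) with distance 2.2361

The closest pair is (-17, -2) and (-15, -1) with Euclidean distance 2.2361. For 7 points, brute-force pairwise comparison is shown above. For large n, the divide-and-conquer algorithm (sort by x, recurse on halves, check the dividing strip) achieves O(n log n).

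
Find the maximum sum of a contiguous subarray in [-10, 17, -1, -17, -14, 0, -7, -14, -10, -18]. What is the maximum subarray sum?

Using Kadane's algorithm on [-10, 17, -1, -17, -14, 0, -7, -14, -10, -18]:

Scanning through the array:
Position 1 (value 17): max_ending_here = 17, max_so_far = 17
Position 2 (value -1): max_ending_here = 16, max_so_far = 17
Position 3 (value -17): max_ending_here = -1, max_so_far = 17
Position 4 (value -14): max_ending_here = -14, max_so_far = 17
Position 5 (value 0): max_ending_here = 0, max_so_far = 17
Position 6 (value -7): max_ending_here = -7, max_so_far = 17
Position 7 (value -14): max_ending_here = -14, max_so_far = 17
Position 8 (value -10): max_ending_here = -10, max_so_far = 17
Position 9 (value -18): max_ending_here = -18, max_so_far = 17

Maximum subarray: [17]
Maximum sum: 17

The maximum subarray is [17] with sum 17. This subarray runs from index 1 to index 1.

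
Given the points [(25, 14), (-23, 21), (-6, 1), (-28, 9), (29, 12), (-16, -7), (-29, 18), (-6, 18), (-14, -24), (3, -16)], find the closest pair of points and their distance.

Computing all pairwise distances among 10 points:

d((25, 14), (-23, 21)) = 48.5077
d((25, 14), (-6, 1)) = 33.6155
d((25, 14), (-28, 9)) = 53.2353
d((25, 14), (29, 12)) = 4.4721 <-- minimum
d((25, 14), (-16, -7)) = 46.0652
d((25, 14), (-29, 18)) = 54.1479
d((25, 14), (-6, 18)) = 31.257
d((25, 14), (-14, -24)) = 54.4518
d((25, 14), (3, -16)) = 37.2022
d((-23, 21), (-6, 1)) = 26.2488
d((-23, 21), (-28, 9)) = 13.0
d((-23, 21), (29, 12)) = 52.7731
d((-23, 21), (-16, -7)) = 28.8617
d((-23, 21), (-29, 18)) = 6.7082
d((-23, 21), (-6, 18)) = 17.2627
d((-23, 21), (-14, -24)) = 45.8912
d((-23, 21), (3, -16)) = 45.2217
d((-6, 1), (-28, 9)) = 23.4094
d((-6, 1), (29, 12)) = 36.6879
d((-6, 1), (-16, -7)) = 12.8062
d((-6, 1), (-29, 18)) = 28.6007
d((-6, 1), (-6, 18)) = 17.0
d((-6, 1), (-14, -24)) = 26.2488
d((-6, 1), (3, -16)) = 19.2354
d((-28, 9), (29, 12)) = 57.0789
d((-28, 9), (-16, -7)) = 20.0
d((-28, 9), (-29, 18)) = 9.0554
d((-28, 9), (-6, 18)) = 23.7697
d((-28, 9), (-14, -24)) = 35.8469
d((-28, 9), (3, -16)) = 39.8246
d((29, 12), (-16, -7)) = 48.8467
d((29, 12), (-29, 18)) = 58.3095
d((29, 12), (-6, 18)) = 35.5106
d((29, 12), (-14, -24)) = 56.0803
d((29, 12), (3, -16)) = 38.2099
d((-16, -7), (-29, 18)) = 28.178
d((-16, -7), (-6, 18)) = 26.9258
d((-16, -7), (-14, -24)) = 17.1172
d((-16, -7), (3, -16)) = 21.0238
d((-29, 18), (-6, 18)) = 23.0
d((-29, 18), (-14, -24)) = 44.5982
d((-29, 18), (3, -16)) = 46.6905
d((-6, 18), (-14, -24)) = 42.7551
d((-6, 18), (3, -16)) = 35.171
d((-14, -24), (3, -16)) = 18.7883

Closest pair: (25, 14) and (29, 12) with distance 4.4721

The closest pair is (25, 14) and (29, 12) with Euclidean distance 4.4721. For 10 points, brute-force pairwise comparison is shown above. For large n, the divide-and-conquer algorithm (sort by x, recurse on halves, check the dividing strip) achieves O(n log n).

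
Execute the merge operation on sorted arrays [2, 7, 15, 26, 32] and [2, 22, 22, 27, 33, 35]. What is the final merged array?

Merging process:

Compare 2 vs 2: take 2 from left. Merged: [2]
Compare 7 vs 2: take 2 from right. Merged: [2, 2]
Compare 7 vs 22: take 7 from left. Merged: [2, 2, 7]
Compare 15 vs 22: take 15 from left. Merged: [2, 2, 7, 15]
Compare 26 vs 22: take 22 from right. Merged: [2, 2, 7, 15, 22]
Compare 26 vs 22: take 22 from right. Merged: [2, 2, 7, 15, 22, 22]
Compare 26 vs 27: take 26 from left. Merged: [2, 2, 7, 15, 22, 22, 26]
Compare 32 vs 27: take 27 from right. Merged: [2, 2, 7, 15, 22, 22, 26, 27]
Compare 32 vs 33: take 32 from left. Merged: [2, 2, 7, 15, 22, 22, 26, 27, 32]
Append remaining from right: [33, 35]. Merged: [2, 2, 7, 15, 22, 22, 26, 27, 32, 33, 35]

Final merged array: [2, 2, 7, 15, 22, 22, 26, 27, 32, 33, 35]
Total comparisons: 9

The merged array is [2, 2, 7, 15, 22, 22, 26, 27, 32, 33, 35], requiring 9 comparisons. The merge step runs in O(n) time where n is the total number of elements.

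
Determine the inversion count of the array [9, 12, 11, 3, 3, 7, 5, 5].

Finding inversions in [9, 12, 11, 3, 3, 7, 5, 5]:

(0, 3): arr[0]=9 > arr[3]=3
(0, 4): arr[0]=9 > arr[4]=3
(0, 5): arr[0]=9 > arr[5]=7
(0, 6): arr[0]=9 > arr[6]=5
(0, 7): arr[0]=9 > arr[7]=5
(1, 2): arr[1]=12 > arr[2]=11
(1, 3): arr[1]=12 > arr[3]=3
(1, 4): arr[1]=12 > arr[4]=3
(1, 5): arr[1]=12 > arr[5]=7
(1, 6): arr[1]=12 > arr[6]=5
(1, 7): arr[1]=12 > arr[7]=5
(2, 3): arr[2]=11 > arr[3]=3
(2, 4): arr[2]=11 > arr[4]=3
(2, 5): arr[2]=11 > arr[5]=7
(2, 6): arr[2]=11 > arr[6]=5
(2, 7): arr[2]=11 > arr[7]=5
(5, 6): arr[5]=7 > arr[6]=5
(5, 7): arr[5]=7 > arr[7]=5

Total inversions: 18

The array has 18 inversion(s): (0,3), (0,4), (0,5), (0,6), (0,7), (1,2), (1,3), (1,4), (1,5), (1,6), (1,7), (2,3), (2,4), (2,5), (2,6), (2,7), (5,6), (5,7). Each pair (i,j) satisfies i < j and arr[i] > arr[j].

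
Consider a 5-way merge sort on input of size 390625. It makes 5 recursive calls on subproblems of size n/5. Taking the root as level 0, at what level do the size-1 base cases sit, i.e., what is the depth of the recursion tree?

For divide and conquer with division factor 5:

Problem sizes at each level:
Level 0: 390625
Level 1: 78125
Level 2: 15625
Level 3: 3125
Level 4: 625
Level 5: 125
Level 6: 25
Level 7: 5
Level 8: 1

The root is level 0 and the size-1 base case is level 8 (the tree spans levels 0 through 8, i.e. 9 levels counting the root), so the depth is the number of divisions: log_5(390625) = 8

The recursion tree depth is log_5(390625) = 8. At each level, the problem size is divided by 5, so it takes 8 divisions to reduce to a base case of size 1. The algorithm makes 5 recursive calls at each level.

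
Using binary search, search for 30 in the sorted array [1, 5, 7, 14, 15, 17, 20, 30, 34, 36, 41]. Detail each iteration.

Binary search for 30 in [1, 5, 7, 14, 15, 17, 20, 30, 34, 36, 41]:

lo=0, hi=10, mid=5, arr[mid]=17 -> 17 < 30, search right half
lo=6, hi=10, mid=8, arr[mid]=34 -> 34 > 30, search left half
lo=6, hi=7, mid=6, arr[mid]=20 -> 20 < 30, search right half
lo=7, hi=7, mid=7, arr[mid]=30 -> Found target at index 7!

Binary search finds 30 at index 7 after 4 comparisons. The search repeatedly halves the search space by comparing with the middle element.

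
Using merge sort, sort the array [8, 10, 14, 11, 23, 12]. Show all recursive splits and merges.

Merge sort trace:

Split: [8, 10, 14, 11, 23, 12] -> [8, 10, 14] and [11, 23, 12]
  Split: [8, 10, 14] -> [8] and [10, 14]
    Split: [10, 14] -> [10] and [14]
    Merge: [10] + [14] -> [10, 14]
  Merge: [8] + [10, 14] -> [8, 10, 14]
  Split: [11, 23, 12] -> [11] and [23, 12]
    Split: [23, 12] -> [23] and [12]
    Merge: [23] + [12] -> [12, 23]
  Merge: [11] + [12, 23] -> [11, 12, 23]
Merge: [8, 10, 14] + [11, 12, 23] -> [8, 10, 11, 12, 14, 23]

Final sorted array: [8, 10, 11, 12, 14, 23]

The merge sort proceeds by recursively splitting the array and merging sorted halves.
After all merges, the sorted array is [8, 10, 11, 12, 14, 23].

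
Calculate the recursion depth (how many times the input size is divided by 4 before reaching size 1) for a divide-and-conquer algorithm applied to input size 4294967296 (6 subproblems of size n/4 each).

For divide and conquer with division factor 4:

Problem sizes at each level:
Level 0: 4294967296
Level 1: 1073741824
Level 2: 268435456
Level 3: 67108864
Level 4: 16777216
Level 5: 4194304
Level 6: 1048576
Level 7: 262144
Level 8: 65536
Level 9: 16384
Level 10: 4096
Level 11: 1024
Level 12: 256
Level 13: 64
Level 14: 16
Level 15: 4
Level 16: 1

The root is level 0 and the size-1 base case is level 16 (the tree spans levels 0 through 16, i.e. 17 levels counting the root), so the depth is the number of divisions: log_4(4294967296) = 16

The recursion tree depth is log_4(4294967296) = 16. At each level, the problem size is divided by 4, so it takes 16 divisions to reduce to a base case of size 1. The algorithm makes 6 recursive calls at each level.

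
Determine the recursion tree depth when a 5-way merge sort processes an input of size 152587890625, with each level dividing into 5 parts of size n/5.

For divide and conquer with division factor 5:

Problem sizes at each level:
Level 0: 152587890625
Level 1: 30517578125
Level 2: 6103515625
Level 3: 1220703125
Level 4: 244140625
Level 5: 48828125
Level 6: 9765625
Level 7: 1953125
Level 8: 390625
Level 9: 78125
Level 10: 15625
Level 11: 3125
Level 12: 625
Level 13: 125
Level 14: 25
Level 15: 5
Level 16: 1

The root is level 0 and the size-1 base case is level 16 (the tree spans levels 0 through 16, i.e. 17 levels counting the root), so the depth is the number of divisions: log_5(152587890625) = 16

The recursion tree depth is log_5(152587890625) = 16. At each level, the problem size is divided by 5, so it takes 16 divisions to reduce to a base case of size 1. The algorithm makes 5 recursive calls at each level.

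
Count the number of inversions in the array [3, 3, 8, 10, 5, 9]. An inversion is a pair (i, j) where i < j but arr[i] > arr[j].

Finding inversions in [3, 3, 8, 10, 5, 9]:

(2, 4): arr[2]=8 > arr[4]=5
(3, 4): arr[3]=10 > arr[4]=5
(3, 5): arr[3]=10 > arr[5]=9

Total inversions: 3

The array has 3 inversion(s): (2,4), (3,4), (3,5). Each pair (i,j) satisfies i < j and arr[i] > arr[j].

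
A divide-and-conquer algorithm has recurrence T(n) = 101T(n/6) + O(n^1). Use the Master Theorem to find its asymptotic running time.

Master Theorem for T(n) = 101T(n/6) + O(n^1):

a = 101, b = 6, c = 1
log_b(a) = log_6(101) = 2.5757

Case 1: c = 1 < log_6(101) = 2.5757
T(n) = O(n^(log_6 101))

For T(n) = 101T(n/6) + O(n^1): log_6(101) = 2.5757. This is Case 1 of the Master Theorem (c < log_b(a), work dominated by leaves), giving O(n^(log_6 101)).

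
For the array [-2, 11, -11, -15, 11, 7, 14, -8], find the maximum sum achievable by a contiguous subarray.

Using Kadane's algorithm on [-2, 11, -11, -15, 11, 7, 14, -8]:

Scanning through the array:
Position 1 (value 11): max_ending_here = 11, max_so_far = 11
Position 2 (value -11): max_ending_here = 0, max_so_far = 11
Position 3 (value -15): max_ending_here = -15, max_so_far = 11
Position 4 (value 11): max_ending_here = 11, max_so_far = 11
Position 5 (value 7): max_ending_here = 18, max_so_far = 18
Position 6 (value 14): max_ending_here = 32, max_so_far = 32
Position 7 (value -8): max_ending_here = 24, max_so_far = 32

Maximum subarray: [11, 7, 14]
Maximum sum: 32

The maximum subarray is [11, 7, 14] with sum 32. This subarray runs from index 4 to index 6.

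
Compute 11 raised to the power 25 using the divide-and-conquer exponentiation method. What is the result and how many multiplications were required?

Computing 11^25 by squaring (build up from 11^1; each line after the first costs one multiplication):

11^1 = 11
11^2 = (11^1)^2 = 11^2 = 121
11^3 = 11 * 11^2 = 11 * 121 = 1331
11^6 = (11^3)^2 = 1331^2 = 1771561
11^12 = (11^6)^2 = 1771561^2 = 3138428376721
11^24 = (11^12)^2 = 3138428376721^2 = 9849732675807611094711841
11^25 = 11 * 11^24 = 11 * 9849732675807611094711841 = 108347059433883722041830251

Result: 108347059433883722041830251
Multiplications needed: 6 (6 lines after 11^1)

11^25 = 108347059433883722041830251. Using exponentiation by squaring, this requires 6 multiplications. The key idea: if the exponent is even, square the half-power; if odd, multiply by the base once.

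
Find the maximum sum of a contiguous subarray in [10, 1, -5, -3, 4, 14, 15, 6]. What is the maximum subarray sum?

Using Kadane's algorithm on [10, 1, -5, -3, 4, 14, 15, 6]:

Scanning through the array:
Position 1 (value 1): max_ending_here = 11, max_so_far = 11
Position 2 (value -5): max_ending_here = 6, max_so_far = 11
Position 3 (value -3): max_ending_here = 3, max_so_far = 11
Position 4 (value 4): max_ending_here = 7, max_so_far = 11
Position 5 (value 14): max_ending_here = 21, max_so_far = 21
Position 6 (value 15): max_ending_here = 36, max_so_far = 36
Position 7 (value 6): max_ending_here = 42, max_so_far = 42

Maximum subarray: [10, 1, -5, -3, 4, 14, 15, 6]
Maximum sum: 42

The maximum subarray is [10, 1, -5, -3, 4, 14, 15, 6] with sum 42. This subarray runs from index 0 to index 7.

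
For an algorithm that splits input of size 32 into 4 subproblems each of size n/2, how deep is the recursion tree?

For divide and conquer with division factor 2:

Problem sizes at each level:
Level 0: 32
Level 1: 16
Level 2: 8
Level 3: 4
Level 4: 2
Level 5: 1

The root is level 0 and the size-1 base case is level 5 (the tree spans levels 0 through 5, i.e. 6 levels counting the root), so the depth is the number of divisions: log_2(32) = 5

The recursion tree depth is log_2(32) = 5. At each level, the problem size is divided by 2, so it takes 5 divisions to reduce to a base case of size 1. The algorithm makes 4 recursive calls at each level.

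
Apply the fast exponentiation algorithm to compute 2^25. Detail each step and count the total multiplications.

Computing 2^25 by squaring (build up from 2^1; each line after the first costs one multiplication):

2^1 = 2
2^2 = (2^1)^2 = 2^2 = 4
2^3 = 2 * 2^2 = 2 * 4 = 8
2^6 = (2^3)^2 = 8^2 = 64
2^12 = (2^6)^2 = 64^2 = 4096
2^24 = (2^12)^2 = 4096^2 = 16777216
2^25 = 2 * 2^24 = 2 * 16777216 = 33554432

Result: 33554432
Multiplications needed: 6 (6 lines after 2^1)

2^25 = 33554432. Using exponentiation by squaring, this requires 6 multiplications. The key idea: if the exponent is even, square the half-power; if odd, multiply by the base once.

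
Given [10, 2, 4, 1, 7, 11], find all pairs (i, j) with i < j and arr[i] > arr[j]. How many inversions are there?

Finding inversions in [10, 2, 4, 1, 7, 11]:

(0, 1): arr[0]=10 > arr[1]=2
(0, 2): arr[0]=10 > arr[2]=4
(0, 3): arr[0]=10 > arr[3]=1
(0, 4): arr[0]=10 > arr[4]=7
(1, 3): arr[1]=2 > arr[3]=1
(2, 3): arr[2]=4 > arr[3]=1

Total inversions: 6

The array has 6 inversion(s): (0,1), (0,2), (0,3), (0,4), (1,3), (2,3). Each pair (i,j) satisfies i < j and arr[i] > arr[j].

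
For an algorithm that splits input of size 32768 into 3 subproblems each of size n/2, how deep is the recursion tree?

For divide and conquer with division factor 2:

Problem sizes at each level:
Level 0: 32768
Level 1: 16384
Level 2: 8192
Level 3: 4096
Level 4: 2048
Level 5: 1024
Level 6: 512
Level 7: 256
Level 8: 128
Level 9: 64
Level 10: 32
Level 11: 16
Level 12: 8
Level 13: 4
Level 14: 2
Level 15: 1

The root is level 0 and the size-1 base case is level 15 (the tree spans levels 0 through 15, i.e. 16 levels counting the root), so the depth is the number of divisions: log_2(32768) = 15

The recursion tree depth is log_2(32768) = 15. At each level, the problem size is divided by 2, so it takes 15 divisions to reduce to a base case of size 1. The algorithm makes 3 recursive calls at each level.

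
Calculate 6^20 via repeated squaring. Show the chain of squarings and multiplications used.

Computing 6^20 by squaring (build up from 6^1; each line after the first costs one multiplication):

6^1 = 6
6^2 = (6^1)^2 = 6^2 = 36
6^4 = (6^2)^2 = 36^2 = 1296
6^5 = 6 * 6^4 = 6 * 1296 = 7776
6^10 = (6^5)^2 = 7776^2 = 60466176
6^20 = (6^10)^2 = 60466176^2 = 3656158440062976

Result: 3656158440062976
Multiplications needed: 5 (5 lines after 6^1)

6^20 = 3656158440062976. Using exponentiation by squaring, this requires 5 multiplications. The key idea: if the exponent is even, square the half-power; if odd, multiply by the base once.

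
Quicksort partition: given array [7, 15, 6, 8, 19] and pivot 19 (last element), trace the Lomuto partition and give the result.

Lomuto partition with pivot = 19:

Initial array: [7, 15, 6, 8, 19]

arr[0]=7 <= 19: swap with position 0, array becomes [7, 15, 6, 8, 19]
arr[1]=15 <= 19: swap with position 1, array becomes [7, 15, 6, 8, 19]
arr[2]=6 <= 19: swap with position 2, array becomes [7, 15, 6, 8, 19]
arr[3]=8 <= 19: swap with position 3, array becomes [7, 15, 6, 8, 19]

Place pivot at position 4: [7, 15, 6, 8, 19]
Pivot position: 4

After partitioning with pivot 19, the array becomes [7, 15, 6, 8, 19]. The pivot is placed at index 4. All elements to the left of the pivot are <= 19, and all elements to the right are > 19.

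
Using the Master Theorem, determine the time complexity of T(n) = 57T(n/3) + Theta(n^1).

Master Theorem for T(n) = 57T(n/3) + O(n^1):

a = 57, b = 3, c = 1
log_b(a) = log_3(57) = 3.6801

Case 1: c = 1 < log_3(57) = 3.6801
T(n) = O(n^(log_3 57))

For T(n) = 57T(n/3) + O(n^1): log_3(57) = 3.6801. This is Case 1 of the Master Theorem (c < log_b(a), work dominated by leaves), giving O(n^(log_3 57)).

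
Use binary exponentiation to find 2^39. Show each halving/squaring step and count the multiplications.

Computing 2^39 by squaring (build up from 2^1; each line after the first costs one multiplication):

2^1 = 2
2^2 = (2^1)^2 = 2^2 = 4
2^4 = (2^2)^2 = 4^2 = 16
2^8 = (2^4)^2 = 16^2 = 256
2^9 = 2 * 2^8 = 2 * 256 = 512
2^18 = (2^9)^2 = 512^2 = 262144
2^19 = 2 * 2^18 = 2 * 262144 = 524288
2^38 = (2^19)^2 = 524288^2 = 274877906944
2^39 = 2 * 2^38 = 2 * 274877906944 = 549755813888

Result: 549755813888
Multiplications needed: 8 (8 lines after 2^1)

2^39 = 549755813888. Using exponentiation by squaring, this requires 8 multiplications. The key idea: if the exponent is even, square the half-power; if odd, multiply by the base once.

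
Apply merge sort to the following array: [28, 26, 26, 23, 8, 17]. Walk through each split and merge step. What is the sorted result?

Merge sort trace:

Split: [28, 26, 26, 23, 8, 17] -> [28, 26, 26] and [23, 8, 17]
  Split: [28, 26, 26] -> [28] and [26, 26]
    Split: [26, 26] -> [26] and [26]
    Merge: [26] + [26] -> [26, 26]
  Merge: [28] + [26, 26] -> [26, 26, 28]
  Split: [23, 8, 17] -> [23] and [8, 17]
    Split: [8, 17] -> [8] and [17]
    Merge: [8] + [17] -> [8, 17]
  Merge: [23] + [8, 17] -> [8, 17, 23]
Merge: [26, 26, 28] + [8, 17, 23] -> [8, 17, 23, 26, 26, 28]

Final sorted array: [8, 17, 23, 26, 26, 28]

The merge sort proceeds by recursively splitting the array and merging sorted halves.
After all merges, the sorted array is [8, 17, 23, 26, 26, 28].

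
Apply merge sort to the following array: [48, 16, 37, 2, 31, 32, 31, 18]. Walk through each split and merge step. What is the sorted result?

Merge sort trace:

Split: [48, 16, 37, 2, 31, 32, 31, 18] -> [48, 16, 37, 2] and [31, 32, 31, 18]
  Split: [48, 16, 37, 2] -> [48, 16] and [37, 2]
    Split: [48, 16] -> [48] and [16]
    Merge: [48] + [16] -> [16, 48]
    Split: [37, 2] -> [37] and [2]
    Merge: [37] + [2] -> [2, 37]
  Merge: [16, 48] + [2, 37] -> [2, 16, 37, 48]
  Split: [31, 32, 31, 18] -> [31, 32] and [31, 18]
    Split: [31, 32] -> [31] and [32]
    Merge: [31] + [32] -> [31, 32]
    Split: [31, 18] -> [31] and [18]
    Merge: [31] + [18] -> [18, 31]
  Merge: [31, 32] + [18, 31] -> [18, 31, 31, 32]
Merge: [2, 16, 37, 48] + [18, 31, 31, 32] -> [2, 16, 18, 31, 31, 32, 37, 48]

Final sorted array: [2, 16, 18, 31, 31, 32, 37, 48]

The merge sort proceeds by recursively splitting the array and merging sorted halves.
After all merges, the sorted array is [2, 16, 18, 31, 31, 32, 37, 48].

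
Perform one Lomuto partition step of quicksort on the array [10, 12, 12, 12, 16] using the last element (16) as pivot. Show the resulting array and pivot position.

Lomuto partition with pivot = 16:

Initial array: [10, 12, 12, 12, 16]

arr[0]=10 <= 16: swap with position 0, array becomes [10, 12, 12, 12, 16]
arr[1]=12 <= 16: swap with position 1, array becomes [10, 12, 12, 12, 16]
arr[2]=12 <= 16: swap with position 2, array becomes [10, 12, 12, 12, 16]
arr[3]=12 <= 16: swap with position 3, array becomes [10, 12, 12, 12, 16]

Place pivot at position 4: [10, 12, 12, 12, 16]
Pivot position: 4

After partitioning with pivot 16, the array becomes [10, 12, 12, 12, 16]. The pivot is placed at index 4. All elements to the left of the pivot are <= 16, and all elements to the right are > 16.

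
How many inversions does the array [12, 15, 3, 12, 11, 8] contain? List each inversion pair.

Finding inversions in [12, 15, 3, 12, 11, 8]:

(0, 2): arr[0]=12 > arr[2]=3
(0, 4): arr[0]=12 > arr[4]=11
(0, 5): arr[0]=12 > arr[5]=8
(1, 2): arr[1]=15 > arr[2]=3
(1, 3): arr[1]=15 > arr[3]=12
(1, 4): arr[1]=15 > arr[4]=11
(1, 5): arr[1]=15 > arr[5]=8
(3, 4): arr[3]=12 > arr[4]=11
(3, 5): arr[3]=12 > arr[5]=8
(4, 5): arr[4]=11 > arr[5]=8

Total inversions: 10

The array has 10 inversion(s): (0,2), (0,4), (0,5), (1,2), (1,3), (1,4), (1,5), (3,4), (3,5), (4,5). Each pair (i,j) satisfies i < j and arr[i] > arr[j].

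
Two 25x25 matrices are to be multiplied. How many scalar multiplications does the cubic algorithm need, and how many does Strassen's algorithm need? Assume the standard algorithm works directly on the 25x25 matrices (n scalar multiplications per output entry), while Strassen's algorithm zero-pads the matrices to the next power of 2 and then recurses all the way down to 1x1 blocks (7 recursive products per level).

Matrix multiplication for 25x25 matrices:

Strassen's algorithm requires power-of-2 dimensions. Pad 25x25 to 32x32 (next power of 2).

Standard algorithm: 25^3 = 15625 multiplications
Strassen's algorithm: 7^(log2(32)) = 7^5 = 16807 multiplications
Difference: 15625 - 16807 = -1182 (Strassen uses MORE here due to padding overhead — for small or just-over-power-of-2 n, padding can outweigh the per-level savings)

Standard: 15625 multiplications (25^3). Strassen: 16807 multiplications (7^5, after padding to 32x32). Strassen reduces 8 recursive multiplications to 7 at each level.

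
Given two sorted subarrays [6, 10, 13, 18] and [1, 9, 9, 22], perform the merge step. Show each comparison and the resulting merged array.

Merging process:

Compare 6 vs 1: take 1 from right. Merged: [1]
Compare 6 vs 9: take 6 from left. Merged: [1, 6]
Compare 10 vs 9: take 9 from right. Merged: [1, 6, 9]
Compare 10 vs 9: take 9 from right. Merged: [1, 6, 9, 9]
Compare 10 vs 22: take 10 from left. Merged: [1, 6, 9, 9, 10]
Compare 13 vs 22: take 13 from left. Merged: [1, 6, 9, 9, 10, 13]
Compare 18 vs 22: take 18 from left. Merged: [1, 6, 9, 9, 10, 13, 18]
Append remaining from right: [22]. Merged: [1, 6, 9, 9, 10, 13, 18, 22]

Final merged array: [1, 6, 9, 9, 10, 13, 18, 22]
Total comparisons: 7

The merged array is [1, 6, 9, 9, 10, 13, 18, 22], requiring 7 comparisons. The merge step runs in O(n) time where n is the total number of elements.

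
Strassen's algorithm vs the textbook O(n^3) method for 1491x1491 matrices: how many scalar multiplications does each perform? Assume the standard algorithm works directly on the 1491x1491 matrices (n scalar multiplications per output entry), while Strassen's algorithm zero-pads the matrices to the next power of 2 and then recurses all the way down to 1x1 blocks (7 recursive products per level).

Matrix multiplication for 1491x1491 matrices:

Strassen's algorithm requires power-of-2 dimensions. Pad 1491x1491 to 2048x2048 (next power of 2).

Standard algorithm: 1491^3 = 3314613771 multiplications
Strassen's algorithm: 7^(log2(2048)) = 7^11 = 1977326743 multiplications
Savings: 3314613771 - 1977326743 = 1337287028 multiplications

Standard: 3314613771 multiplications (1491^3). Strassen: 1977326743 multiplications (7^11, after padding to 2048x2048). Strassen reduces 8 recursive multiplications to 7 at each level.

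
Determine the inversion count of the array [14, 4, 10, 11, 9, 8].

Finding inversions in [14, 4, 10, 11, 9, 8]:

(0, 1): arr[0]=14 > arr[1]=4
(0, 2): arr[0]=14 > arr[2]=10
(0, 3): arr[0]=14 > arr[3]=11
(0, 4): arr[0]=14 > arr[4]=9
(0, 5): arr[0]=14 > arr[5]=8
(2, 4): arr[2]=10 > arr[4]=9
(2, 5): arr[2]=10 > arr[5]=8
(3, 4): arr[3]=11 > arr[4]=9
(3, 5): arr[3]=11 > arr[5]=8
(4, 5): arr[4]=9 > arr[5]=8

Total inversions: 10

The array has 10 inversion(s): (0,1), (0,2), (0,3), (0,4), (0,5), (2,4), (2,5), (3,4), (3,5), (4,5). Each pair (i,j) satisfies i < j and arr[i] > arr[j].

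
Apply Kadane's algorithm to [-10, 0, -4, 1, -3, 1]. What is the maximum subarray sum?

Using Kadane's algorithm on [-10, 0, -4, 1, -3, 1]:

Scanning through the array:
Position 1 (value 0): max_ending_here = 0, max_so_far = 0
Position 2 (value -4): max_ending_here = -4, max_so_far = 0
Position 3 (value 1): max_ending_here = 1, max_so_far = 1
Position 4 (value -3): max_ending_here = -2, max_so_far = 1
Position 5 (value 1): max_ending_here = 1, max_so_far = 1

Maximum subarray: [1]
Maximum sum: 1

The maximum subarray is [1] with sum 1. This subarray runs from index 3 to index 3.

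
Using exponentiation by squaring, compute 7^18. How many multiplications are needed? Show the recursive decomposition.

Computing 7^18 by squaring (build up from 7^1; each line after the first costs one multiplication):

7^1 = 7
7^2 = (7^1)^2 = 7^2 = 49
7^4 = (7^2)^2 = 49^2 = 2401
7^8 = (7^4)^2 = 2401^2 = 5764801
7^9 = 7 * 7^8 = 7 * 5764801 = 40353607
7^18 = (7^9)^2 = 40353607^2 = 1628413597910449

Result: 1628413597910449
Multiplications needed: 5 (5 lines after 7^1)

7^18 = 1628413597910449. Using exponentiation by squaring, this requires 5 multiplications. The key idea: if the exponent is even, square the half-power; if odd, multiply by the base once.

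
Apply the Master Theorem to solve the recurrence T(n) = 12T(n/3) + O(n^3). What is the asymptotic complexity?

Master Theorem for T(n) = 12T(n/3) + O(n^3):

a = 12, b = 3, c = 3
log_b(a) = log_3(12) = 2.2619

Case 3: c = 3 > log_3(12) = 2.2619
T(n) = O(n^3) = O(n^3)

For T(n) = 12T(n/3) + O(n^3): log_3(12) = 2.2619. This is Case 3 of the Master Theorem (c > log_b(a), work dominated by root), giving O(n^3).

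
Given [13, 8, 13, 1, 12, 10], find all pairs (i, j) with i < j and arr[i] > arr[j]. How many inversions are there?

Finding inversions in [13, 8, 13, 1, 12, 10]:

(0, 1): arr[0]=13 > arr[1]=8
(0, 3): arr[0]=13 > arr[3]=1
(0, 4): arr[0]=13 > arr[4]=12
(0, 5): arr[0]=13 > arr[5]=10
(1, 3): arr[1]=8 > arr[3]=1
(2, 3): arr[2]=13 > arr[3]=1
(2, 4): arr[2]=13 > arr[4]=12
(2, 5): arr[2]=13 > arr[5]=10
(4, 5): arr[4]=12 > arr[5]=10

Total inversions: 9

The array has 9 inversion(s): (0,1), (0,3), (0,4), (0,5), (1,3), (2,3), (2,4), (2,5), (4,5). Each pair (i,j) satisfies i < j and arr[i] > arr[j].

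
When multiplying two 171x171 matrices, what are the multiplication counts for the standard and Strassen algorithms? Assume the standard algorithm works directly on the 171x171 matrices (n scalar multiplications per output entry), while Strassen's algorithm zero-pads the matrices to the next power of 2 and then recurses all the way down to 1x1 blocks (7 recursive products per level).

Matrix multiplication for 171x171 matrices:

Strassen's algorithm requires power-of-2 dimensions. Pad 171x171 to 256x256 (next power of 2).

Standard algorithm: 171^3 = 5000211 multiplications
Strassen's algorithm: 7^(log2(256)) = 7^8 = 5764801 multiplications
Difference: 5000211 - 5764801 = -764590 (Strassen uses MORE here due to padding overhead — for small or just-over-power-of-2 n, padding can outweigh the per-level savings)

Standard: 5000211 multiplications (171^3). Strassen: 5764801 multiplications (7^8, after padding to 256x256). Strassen reduces 8 recursive multiplications to 7 at each level.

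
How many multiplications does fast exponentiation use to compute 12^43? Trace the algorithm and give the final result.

Computing 12^43 by squaring (build up from 12^1; each line after the first costs one multiplication):

12^1 = 12
12^2 = (12^1)^2 = 12^2 = 144
12^4 = (12^2)^2 = 144^2 = 20736
12^5 = 12 * 12^4 = 12 * 20736 = 248832
12^10 = (12^5)^2 = 248832^2 = 61917364224
12^20 = (12^10)^2 = 61917364224^2 = 3833759992447475122176
12^21 = 12 * 12^20 = 12 * 3833759992447475122176 = 46005119909369701466112
12^42 = (12^21)^2 = 46005119909369701466112^2 = 2116471057875484488839167999221661362284396544
12^43 = 12 * 12^42 = 12 * 2116471057875484488839167999221661362284396544 = 25397652694505813866070015990659936347412758528

Result: 25397652694505813866070015990659936347412758528
Multiplications needed: 8 (8 lines after 12^1)

12^43 = 25397652694505813866070015990659936347412758528. Using exponentiation by squaring, this requires 8 multiplications. The key idea: if the exponent is even, square the half-power; if odd, multiply by the base once.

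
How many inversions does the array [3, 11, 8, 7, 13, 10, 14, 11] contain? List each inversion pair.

Finding inversions in [3, 11, 8, 7, 13, 10, 14, 11]:

(1, 2): arr[1]=11 > arr[2]=8
(1, 3): arr[1]=11 > arr[3]=7
(1, 5): arr[1]=11 > arr[5]=10
(2, 3): arr[2]=8 > arr[3]=7
(4, 5): arr[4]=13 > arr[5]=10
(4, 7): arr[4]=13 > arr[7]=11
(6, 7): arr[6]=14 > arr[7]=11

Total inversions: 7

The array has 7 inversion(s): (1,2), (1,3), (1,5), (2,3), (4,5), (4,7), (6,7). Each pair (i,j) satisfies i < j and arr[i] > arr[j].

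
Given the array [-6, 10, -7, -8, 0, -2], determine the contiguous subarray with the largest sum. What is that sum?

Using Kadane's algorithm on [-6, 10, -7, -8, 0, -2]:

Scanning through the array:
Position 1 (value 10): max_ending_here = 10, max_so_far = 10
Position 2 (value -7): max_ending_here = 3, max_so_far = 10
Position 3 (value -8): max_ending_here = -5, max_so_far = 10
Position 4 (value 0): max_ending_here = 0, max_so_far = 10
Position 5 (value -2): max_ending_here = -2, max_so_far = 10

Maximum subarray: [10]
Maximum sum: 10

The maximum subarray is [10] with sum 10. This subarray runs from index 1 to index 1.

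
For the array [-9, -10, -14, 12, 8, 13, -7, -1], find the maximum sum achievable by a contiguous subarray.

Using Kadane's algorithm on [-9, -10, -14, 12, 8, 13, -7, -1]:

Scanning through the array:
Position 1 (value -10): max_ending_here = -10, max_so_far = -9
Position 2 (value -14): max_ending_here = -14, max_so_far = -9
Position 3 (value 12): max_ending_here = 12, max_so_far = 12
Position 4 (value 8): max_ending_here = 20, max_so_far = 20
Position 5 (value 13): max_ending_here = 33, max_so_far = 33
Position 6 (value -7): max_ending_here = 26, max_so_far = 33
Position 7 (value -1): max_ending_here = 25, max_so_far = 33

Maximum subarray: [12, 8, 13]
Maximum sum: 33

The maximum subarray is [12, 8, 13] with sum 33. This subarray runs from index 3 to index 5.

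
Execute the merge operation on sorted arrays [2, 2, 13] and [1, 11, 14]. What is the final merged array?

Merging process:

Compare 2 vs 1: take 1 from right. Merged: [1]
Compare 2 vs 11: take 2 from left. Merged: [1, 2]
Compare 2 vs 11: take 2 from left. Merged: [1, 2, 2]
Compare 13 vs 11: take 11 from right. Merged: [1, 2, 2, 11]
Compare 13 vs 14: take 13 from left. Merged: [1, 2, 2, 11, 13]
Append remaining from right: [14]. Merged: [1, 2, 2, 11, 13, 14]

Final merged array: [1, 2, 2, 11, 13, 14]
Total comparisons: 5

The merged array is [1, 2, 2, 11, 13, 14], requiring 5 comparisons. The merge step runs in O(n) time where n is the total number of elements.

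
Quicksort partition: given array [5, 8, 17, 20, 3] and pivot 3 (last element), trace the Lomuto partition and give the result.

Lomuto partition with pivot = 3:

Initial array: [5, 8, 17, 20, 3]

arr[0]=5 > 3: no swap
arr[1]=8 > 3: no swap
arr[2]=17 > 3: no swap
arr[3]=20 > 3: no swap

Place pivot at position 0: [3, 8, 17, 20, 5]
Pivot position: 0

After partitioning with pivot 3, the array becomes [3, 8, 17, 20, 5]. The pivot is placed at index 0. All elements to the left of the pivot are <= 3, and all elements to the right are > 3.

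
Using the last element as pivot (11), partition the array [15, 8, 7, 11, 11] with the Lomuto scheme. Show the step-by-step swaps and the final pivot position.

Lomuto partition with pivot = 11:

Initial array: [15, 8, 7, 11, 11]

arr[0]=15 > 11: no swap
arr[1]=8 <= 11: swap with position 0, array becomes [8, 15, 7, 11, 11]
arr[2]=7 <= 11: swap with position 1, array becomes [8, 7, 15, 11, 11]
arr[3]=11 <= 11: swap with position 2, array becomes [8, 7, 11, 15, 11]

Place pivot at position 3: [8, 7, 11, 11, 15]
Pivot position: 3

After partitioning with pivot 11, the array becomes [8, 7, 11, 11, 15]. The pivot is placed at index 3. All elements to the left of the pivot are <= 11, and all elements to the right are > 11.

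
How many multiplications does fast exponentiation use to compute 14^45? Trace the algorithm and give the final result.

Computing 14^45 by squaring (build up from 14^1; each line after the first costs one multiplication):

14^1 = 14
14^2 = (14^1)^2 = 14^2 = 196
14^4 = (14^2)^2 = 196^2 = 38416
14^5 = 14 * 14^4 = 14 * 38416 = 537824
14^10 = (14^5)^2 = 537824^2 = 289254654976
14^11 = 14 * 14^10 = 14 * 289254654976 = 4049565169664
14^22 = (14^11)^2 = 4049565169664^2 = 16398978063355821105872896
14^44 = (14^22)^2 = 16398978063355821105872896^2 = 268926481522425436988250652599945506664302107426816
14^45 = 14 * 14^44 = 14 * 268926481522425436988250652599945506664302107426816 = 3764970741313956117835509136399237093300229503975424

Result: 3764970741313956117835509136399237093300229503975424
Multiplications needed: 8 (8 lines after 14^1)

14^45 = 3764970741313956117835509136399237093300229503975424. Using exponentiation by squaring, this requires 8 multiplications. The key idea: if the exponent is even, square the half-power; if odd, multiply by the base once.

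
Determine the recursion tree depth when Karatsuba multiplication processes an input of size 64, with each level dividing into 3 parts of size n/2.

For divide and conquer with division factor 2:

Problem sizes at each level:
Level 0: 64
Level 1: 32
Level 2: 16
Level 3: 8
Level 4: 4
Level 5: 2
Level 6: 1

The root is level 0 and the size-1 base case is level 6 (the tree spans levels 0 through 6, i.e. 7 levels counting the root), so the depth is the number of divisions: log_2(64) = 6

The recursion tree depth is log_2(64) = 6. At each level, the problem size is divided by 2, so it takes 6 divisions to reduce to a base case of size 1. The algorithm makes 3 recursive calls at each level.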